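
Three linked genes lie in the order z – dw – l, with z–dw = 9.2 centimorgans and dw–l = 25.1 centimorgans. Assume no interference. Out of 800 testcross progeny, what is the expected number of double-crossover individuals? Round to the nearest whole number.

Map distances give recombination frequencies of 0.092 and 0.251 for the two intervals.
With no interference, expected double-crossover frequency = 0.092 × 0.251 = 0.02309.
Expected number = 0.02309 × 800 = 18.47 ≈ 18.

18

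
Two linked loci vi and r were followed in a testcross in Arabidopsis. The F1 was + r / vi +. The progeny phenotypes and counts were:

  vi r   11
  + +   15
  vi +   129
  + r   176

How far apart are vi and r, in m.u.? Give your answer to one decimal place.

7.9 m.u.

The recombinant classes are + + and vi r: 15 + 11 = 26.
Recombination frequency = 26/331 = 0.0785 ≈ 7.9%, i.e. 7.9 m.u.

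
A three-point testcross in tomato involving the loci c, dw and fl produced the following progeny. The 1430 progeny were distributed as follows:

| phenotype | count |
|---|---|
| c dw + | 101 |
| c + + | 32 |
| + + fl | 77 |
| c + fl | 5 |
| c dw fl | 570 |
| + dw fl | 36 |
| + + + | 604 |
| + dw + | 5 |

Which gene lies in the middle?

The two most frequent reciprocal classes, c dw fl and + + +, are the parental types, so the F1 was c dw fl / + + +.
The two rarest classes, c + fl and + dw +, are the double crossovers. Comparing them with the parentals, only the dw allele has switched, so dw is the middle locus and the order is fl – dw – c.

dw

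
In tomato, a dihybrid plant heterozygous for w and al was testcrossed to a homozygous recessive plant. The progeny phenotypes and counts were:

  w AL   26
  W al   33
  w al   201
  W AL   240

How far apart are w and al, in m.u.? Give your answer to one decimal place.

The two most frequent classes, W AL (240) and w al (201), are the parental types, so the F1 was W AL / w al.
The recombinant classes are W al and w AL: 33 + 26 = 59.
Recombination frequency = 59/500 = 0.1180 ≈ 11.8%, i.e. 11.8 m.u.

11.8 m.u.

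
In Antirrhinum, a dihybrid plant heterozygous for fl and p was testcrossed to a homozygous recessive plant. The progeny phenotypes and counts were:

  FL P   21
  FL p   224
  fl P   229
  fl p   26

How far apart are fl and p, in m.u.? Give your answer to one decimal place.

9.4 m.u.

The two most frequent classes, FL p (224) and fl P (229), are the parental types, so the F1 was FL p / fl P.
The recombinant classes are FL P and fl p: 21 + 26 = 47.
Recombination frequency = 47/500 = 0.0940 ≈ 9.4%, i.e. 9.4 m.u.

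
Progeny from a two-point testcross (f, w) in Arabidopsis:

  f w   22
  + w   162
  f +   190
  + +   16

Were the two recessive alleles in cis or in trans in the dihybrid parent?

trans

The two most frequent classes are + w (162) and f + (190); these are the parental (non-recombinant) types.
So the F1 carried + w on one chromosome and f + on the other — the recessive alleles are on opposite chromosomes (trans / repulsion).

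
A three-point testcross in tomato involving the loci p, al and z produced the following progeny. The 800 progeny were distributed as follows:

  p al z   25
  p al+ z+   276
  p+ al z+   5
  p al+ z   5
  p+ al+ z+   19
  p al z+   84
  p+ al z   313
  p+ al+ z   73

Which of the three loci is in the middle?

The two most frequent reciprocal classes, p+ al z and p al+ z+, are the parental types, so the F1 was p+ al z / p al+ z+.
The two rarest classes, p+ al z+ and p al+ z, are the double crossovers. Comparing them with the parentals, only the z allele has switched, so z is the middle locus and the order is al – z – p.

z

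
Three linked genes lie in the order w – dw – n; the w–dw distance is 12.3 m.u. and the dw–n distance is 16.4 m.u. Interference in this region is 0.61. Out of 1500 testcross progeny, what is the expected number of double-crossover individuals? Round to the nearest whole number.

Map distances give recombination frequencies of 0.123 and 0.164 for the two intervals.
With interference 0.61 (so coincidence = 0.39), expected double-crossover frequency = 0.123 × 0.164 × 0.39 = 0.00787.
Expected number = 0.00787 × 1500 = 11.80 ≈ 12.

12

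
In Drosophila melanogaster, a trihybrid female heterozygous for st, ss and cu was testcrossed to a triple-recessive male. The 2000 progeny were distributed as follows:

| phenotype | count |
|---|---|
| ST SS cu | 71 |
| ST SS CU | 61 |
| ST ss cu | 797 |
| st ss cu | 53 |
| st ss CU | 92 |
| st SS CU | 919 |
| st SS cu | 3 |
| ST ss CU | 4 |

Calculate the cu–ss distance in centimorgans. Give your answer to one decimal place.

8.5 centimorgans

The two most frequent reciprocal classes, ST ss cu and st SS CU, are the parental types, so the F1 was ST ss cu / st SS CU.
The two rarest classes, ST ss CU and st SS cu, are the double crossovers. Comparing them with the parentals, only the cu allele has switched, so cu is the middle locus and the order is st – cu – ss.
Crossovers in the cu–ss interval produce the single-crossover classes ST SS cu and st ss CU (71 + 92 = 163) plus the double crossovers (7).
RF(cu–ss) = (163 + 7) / 2000 = 170/2000 = 0.0850 → 8.5 centimorgans.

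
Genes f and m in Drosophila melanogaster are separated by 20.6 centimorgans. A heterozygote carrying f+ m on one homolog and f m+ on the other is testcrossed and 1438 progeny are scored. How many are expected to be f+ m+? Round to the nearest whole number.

148

A map distance of 20.6 centimorgans corresponds to a recombination frequency of 0.206.
The F1 is f+ m / f m+, so f+ m+ is a recombinant gamete class with expected frequency r/2 = 0.206/2 = 0.1030.
Expected number = 0.1030 × 1438 = 148.11 ≈ 148.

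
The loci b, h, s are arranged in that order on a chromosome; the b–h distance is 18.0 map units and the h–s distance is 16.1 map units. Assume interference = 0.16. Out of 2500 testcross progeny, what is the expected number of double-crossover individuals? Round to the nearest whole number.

61

Map distances give recombination frequencies of 0.180 and 0.161 for the two intervals.
With interference 0.16 (so coincidence = 0.84), expected double-crossover frequency = 0.180 × 0.161 × 0.84 = 0.02434.
Expected number = 0.02434 × 2500 = 60.86 ≈ 61.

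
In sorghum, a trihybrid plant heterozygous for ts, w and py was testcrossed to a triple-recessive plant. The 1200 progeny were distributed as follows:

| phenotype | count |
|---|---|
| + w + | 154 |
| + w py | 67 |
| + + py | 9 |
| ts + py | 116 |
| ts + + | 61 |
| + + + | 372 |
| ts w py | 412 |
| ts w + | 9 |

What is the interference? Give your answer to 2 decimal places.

The two most frequent reciprocal classes, ts w py and + + +, are the parental types, so the F1 was ts w py / + + +.
The two rarest classes, ts w + and + + py, are the double crossovers. Comparing them with the parentals, only the py allele has switched, so py is the middle locus and the order is w – py – ts.
w–py: (270 + 18)/1200 = 0.2400; py–ts: (128 + 18)/1200 = 0.1217.
Expected DCO frequency = 0.2400 × 0.1217 ≈ 0.02921; observed = 18/1200 ≈ 0.01500.
Coefficient of coincidence = 0.01500/0.02921 ≈ 0.51; interference = 1 − 0.51 = 0.49.

0.49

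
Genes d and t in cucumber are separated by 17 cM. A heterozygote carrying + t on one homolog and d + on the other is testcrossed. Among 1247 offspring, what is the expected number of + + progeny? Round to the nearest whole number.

A map distance of 17 cM corresponds to a recombination frequency of 0.170.
The F1 is + t / d +, so + + is a recombinant gamete class with expected frequency r/2 = 0.170/2 = 0.0850.
Expected number = 0.0850 × 1247 = 106.00 ≈ 106.

106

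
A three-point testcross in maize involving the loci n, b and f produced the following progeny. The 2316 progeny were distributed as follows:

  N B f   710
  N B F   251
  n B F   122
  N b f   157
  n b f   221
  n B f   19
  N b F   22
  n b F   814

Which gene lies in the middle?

The two most frequent reciprocal classes, n b F and N B f, are the parental types, so the F1 was n b F / N B f.
The two rarest classes, N b F and n B f, are the double crossovers. Comparing them with the parentals, only the n allele has switched, so n is the middle locus and the order is b – n – f.

n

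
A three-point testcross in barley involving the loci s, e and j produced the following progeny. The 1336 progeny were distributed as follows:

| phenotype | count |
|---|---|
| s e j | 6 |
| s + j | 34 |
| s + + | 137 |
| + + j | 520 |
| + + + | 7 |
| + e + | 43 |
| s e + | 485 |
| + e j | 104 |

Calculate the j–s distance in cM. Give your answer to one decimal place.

The two most frequent reciprocal classes, + + j and s e +, are the parental types, so the F1 was + + j / s e +.
The two rarest classes, + + + and s e j, are the double crossovers. Comparing them with the parentals, only the j allele has switched, so j is the middle locus and the order is e – j – s.
Crossovers in the j–s interval produce the single-crossover classes s + j and + e + (34 + 43 = 77) plus the double crossovers (13).
RF(j–s) = (77 + 13) / 1336 = 90/1336 = 0.0674 → 6.7 cM.

6.7 cM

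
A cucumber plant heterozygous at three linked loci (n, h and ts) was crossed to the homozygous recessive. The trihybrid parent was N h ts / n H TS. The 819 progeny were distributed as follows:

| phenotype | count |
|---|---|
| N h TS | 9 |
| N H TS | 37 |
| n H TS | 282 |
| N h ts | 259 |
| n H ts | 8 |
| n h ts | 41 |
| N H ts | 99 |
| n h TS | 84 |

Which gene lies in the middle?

ts

The two rarest classes, N h TS and n H ts, are the double crossovers. Comparing them with the parentals, only the ts allele has switched, so ts is the middle locus and the order is h – ts – n.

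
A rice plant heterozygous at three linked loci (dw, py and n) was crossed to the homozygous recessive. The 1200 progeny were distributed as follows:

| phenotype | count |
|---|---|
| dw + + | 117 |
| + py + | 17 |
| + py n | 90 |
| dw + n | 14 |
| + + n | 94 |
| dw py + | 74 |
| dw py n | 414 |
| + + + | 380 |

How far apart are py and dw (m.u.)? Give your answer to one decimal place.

19.8 m.u.

The two most frequent reciprocal classes, dw py n and + + +, are the parental types, so the F1 was dw py n / + + +.
The two rarest classes, dw + n and + py +, are the double crossovers. Comparing them with the parentals, only the py allele has switched, so py is the middle locus and the order is dw – py – n.
Crossovers in the dw–py interval produce the single-crossover classes + py n and dw + + (90 + 117 = 207) plus the double crossovers (31).
RF(dw–py) = (207 + 31) / 1200 = 238/1200 = 0.1983 → 19.8 m.u.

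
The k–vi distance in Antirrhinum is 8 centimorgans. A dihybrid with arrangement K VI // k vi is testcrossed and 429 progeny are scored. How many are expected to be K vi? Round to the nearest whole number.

A map distance of 8 centimorgans corresponds to a recombination frequency of 0.080.
The F1 is K VI / k vi, so K vi is a recombinant gamete class with expected frequency r/2 = 0.080/2 = 0.0400.
Expected number = 0.0400 × 429 = 17.16 ≈ 17.

17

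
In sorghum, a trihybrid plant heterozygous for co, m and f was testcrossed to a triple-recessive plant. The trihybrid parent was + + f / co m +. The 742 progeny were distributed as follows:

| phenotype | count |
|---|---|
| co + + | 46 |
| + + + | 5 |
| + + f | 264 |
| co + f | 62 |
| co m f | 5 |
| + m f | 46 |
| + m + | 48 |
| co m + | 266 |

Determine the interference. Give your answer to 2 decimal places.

The two rarest classes, + + + and co m f, are the double crossovers. Comparing them with the parentals, only the f allele has switched, so f is the middle locus and the order is m – f – co.
m–f: (92 + 10)/742 = 0.1375; f–co: (110 + 10)/742 = 0.1617.
Expected DCO frequency = 0.1375 × 0.1617 ≈ 0.02223; observed = 10/742 ≈ 0.01348.
Coefficient of coincidence = 0.01348/0.02223 ≈ 0.61; interference = 1 − 0.61 = 0.39.

0.39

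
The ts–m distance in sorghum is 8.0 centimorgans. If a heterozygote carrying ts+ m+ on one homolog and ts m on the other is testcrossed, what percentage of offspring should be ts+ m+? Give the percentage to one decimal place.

A map distance of 8.0 centimorgans corresponds to a recombination frequency of 0.080.
The F1 is ts+ m+ / ts m, so ts+ m+ is a parental gamete class with expected frequency (1 − r)/2 = 0.920/2 = 0.4600.
That is 0.4600 = 46.0% of the progeny.

46.0%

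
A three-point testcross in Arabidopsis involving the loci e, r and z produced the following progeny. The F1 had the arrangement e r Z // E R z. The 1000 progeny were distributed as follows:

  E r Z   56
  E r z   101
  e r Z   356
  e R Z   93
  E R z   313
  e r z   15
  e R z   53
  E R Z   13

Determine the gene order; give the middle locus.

The two rarest classes, e r z and E R Z, are the double crossovers. Comparing them with the parentals, only the z allele has switched, so z is the middle locus and the order is e – z – r.

z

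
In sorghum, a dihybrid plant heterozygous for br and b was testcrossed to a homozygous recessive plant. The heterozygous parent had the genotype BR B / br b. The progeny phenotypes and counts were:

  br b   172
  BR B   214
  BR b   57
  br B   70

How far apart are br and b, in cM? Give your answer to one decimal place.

24.8 cM

The recombinant classes are BR b and br B: 57 + 70 = 127.
Recombination frequency = 127/513 = 0.2476 ≈ 24.8%, i.e. 24.8 cM.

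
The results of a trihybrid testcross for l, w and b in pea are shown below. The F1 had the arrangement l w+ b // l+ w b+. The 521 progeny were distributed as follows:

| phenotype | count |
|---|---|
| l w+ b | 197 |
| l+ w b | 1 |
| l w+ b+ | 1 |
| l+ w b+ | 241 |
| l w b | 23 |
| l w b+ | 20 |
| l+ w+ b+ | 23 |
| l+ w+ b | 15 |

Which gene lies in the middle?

The two rarest classes, l w+ b+ and l+ w b, are the double crossovers. Comparing them with the parentals, only the b allele has switched, so b is the middle locus and the order is w – b – l.

b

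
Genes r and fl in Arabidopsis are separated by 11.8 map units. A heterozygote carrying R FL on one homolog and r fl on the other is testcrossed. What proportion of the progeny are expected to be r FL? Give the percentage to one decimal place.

A map distance of 11.8 map units corresponds to a recombination frequency of 0.118.
The F1 is R FL / r fl, so r FL is a recombinant gamete class with expected frequency r/2 = 0.118/2 = 0.0590.
That is 0.0590 = 5.9% of the progeny.

5.9%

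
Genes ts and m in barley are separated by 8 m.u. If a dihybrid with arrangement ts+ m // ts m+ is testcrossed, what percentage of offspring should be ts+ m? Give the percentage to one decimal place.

46.0%

A map distance of 8 m.u. corresponds to a recombination frequency of 0.080.
The F1 is ts+ m / ts m+, so ts+ m is a parental gamete class with expected frequency (1 − r)/2 = 0.920/2 = 0.4600.
That is 0.4600 = 46.0% of the progeny.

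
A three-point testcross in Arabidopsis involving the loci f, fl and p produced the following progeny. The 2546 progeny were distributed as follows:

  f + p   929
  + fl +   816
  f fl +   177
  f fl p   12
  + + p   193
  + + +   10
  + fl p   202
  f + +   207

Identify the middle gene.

fl

The two most frequent reciprocal classes, f + p and + fl +, are the parental types, so the F1 was f + p / + fl +.
The two rarest classes, f fl p and + + +, are the double crossovers. Comparing them with the parentals, only the fl allele has switched, so fl is the middle locus and the order is f – fl – p.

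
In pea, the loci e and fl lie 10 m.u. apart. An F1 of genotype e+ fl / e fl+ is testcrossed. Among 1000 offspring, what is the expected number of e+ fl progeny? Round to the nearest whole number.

A map distance of 10 m.u. corresponds to a recombination frequency of 0.100.
The F1 is e+ fl / e fl+, so e+ fl is a parental gamete class with expected frequency (1 − r)/2 = 0.900/2 = 0.4500.
Expected number = 0.4500 × 1000 = 450.00 ≈ 450.

450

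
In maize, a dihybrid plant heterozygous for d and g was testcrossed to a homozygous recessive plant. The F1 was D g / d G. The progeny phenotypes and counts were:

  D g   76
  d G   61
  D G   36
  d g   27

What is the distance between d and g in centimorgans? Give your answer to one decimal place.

The recombinant classes are D G and d g: 36 + 27 = 63.
Recombination frequency = 63/200 = 0.3150 ≈ 31.5%, i.e. 31.5 centimorgans.

31.5 centimorgans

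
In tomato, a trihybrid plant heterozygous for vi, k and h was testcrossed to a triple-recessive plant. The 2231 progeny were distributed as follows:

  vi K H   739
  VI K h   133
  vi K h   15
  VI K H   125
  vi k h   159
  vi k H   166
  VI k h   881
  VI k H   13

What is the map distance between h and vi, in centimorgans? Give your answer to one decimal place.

14.0 centimorgans

The two most frequent reciprocal classes, VI k h and vi K H, are the parental types, so the F1 was VI k h / vi K H.
The two rarest classes, VI k H and vi K h, are the double crossovers. Comparing them with the parentals, only the h allele has switched, so h is the middle locus and the order is vi – h – k.
Crossovers in the vi–h interval produce the single-crossover classes vi k h and VI K H (159 + 125 = 284) plus the double crossovers (28).
RF(vi–h) = (284 + 28) / 2231 = 312/2231 = 0.1398 → 14.0 centimorgans.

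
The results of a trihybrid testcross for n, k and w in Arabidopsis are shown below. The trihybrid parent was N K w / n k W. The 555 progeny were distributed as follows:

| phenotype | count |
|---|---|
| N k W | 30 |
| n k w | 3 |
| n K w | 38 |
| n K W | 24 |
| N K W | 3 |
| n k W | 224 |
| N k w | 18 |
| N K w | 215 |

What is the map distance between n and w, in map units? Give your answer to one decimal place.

13.3 map units

The two rarest classes, N K W and n k w, are the double crossovers. Comparing them with the parentals, only the w allele has switched, so w is the middle locus and the order is n – w – k.
Crossovers in the n–w interval produce the single-crossover classes n K w and N k W (38 + 30 = 68) plus the double crossovers (6).
RF(n–w) = (68 + 6) / 555 = 74/555 = 0.1333 → 13.3 map units.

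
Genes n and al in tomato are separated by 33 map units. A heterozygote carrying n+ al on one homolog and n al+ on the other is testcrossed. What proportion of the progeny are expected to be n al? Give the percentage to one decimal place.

16.5%

A map distance of 33 map units corresponds to a recombination frequency of 0.330.
The F1 is n+ al / n al+, so n al is a recombinant gamete class with expected frequency r/2 = 0.330/2 = 0.1650.
That is 0.1650 = 16.5% of the progeny.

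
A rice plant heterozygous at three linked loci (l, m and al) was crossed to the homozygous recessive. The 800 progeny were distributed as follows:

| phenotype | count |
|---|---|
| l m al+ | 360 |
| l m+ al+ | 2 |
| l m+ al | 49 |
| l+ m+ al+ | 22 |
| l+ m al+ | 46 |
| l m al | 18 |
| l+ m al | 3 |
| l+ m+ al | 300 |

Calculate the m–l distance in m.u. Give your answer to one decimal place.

12.5 m.u.

The two most frequent reciprocal classes, l m al+ and l+ m+ al, are the parental types, so the F1 was l m al+ / l+ m+ al.
The two rarest classes, l m+ al+ and l+ m al, are the double crossovers. Comparing them with the parentals, only the m allele has switched, so m is the middle locus and the order is l – m – al.
Crossovers in the l–m interval produce the single-crossover classes l+ m al+ and l m+ al (46 + 49 = 95) plus the double crossovers (5).
RF(l–m) = (95 + 5) / 800 = 100/800 = 0.1250 → 12.5 m.u.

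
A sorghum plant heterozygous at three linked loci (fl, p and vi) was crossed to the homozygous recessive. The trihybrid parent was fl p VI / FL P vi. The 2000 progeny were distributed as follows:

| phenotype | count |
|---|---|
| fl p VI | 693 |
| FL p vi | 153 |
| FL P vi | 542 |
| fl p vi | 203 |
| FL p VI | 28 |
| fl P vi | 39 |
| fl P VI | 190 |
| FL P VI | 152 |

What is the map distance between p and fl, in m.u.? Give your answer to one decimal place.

20.5 m.u.

The two rarest classes, FL p VI and fl P vi, are the double crossovers. Comparing them with the parentals, only the fl allele has switched, so fl is the middle locus and the order is p – fl – vi.
Crossovers in the p–fl interval produce the single-crossover classes fl P VI and FL p vi (190 + 153 = 343) plus the double crossovers (67).
RF(p–fl) = (343 + 67) / 2000 = 410/2000 = 0.2050 → 20.5 m.u.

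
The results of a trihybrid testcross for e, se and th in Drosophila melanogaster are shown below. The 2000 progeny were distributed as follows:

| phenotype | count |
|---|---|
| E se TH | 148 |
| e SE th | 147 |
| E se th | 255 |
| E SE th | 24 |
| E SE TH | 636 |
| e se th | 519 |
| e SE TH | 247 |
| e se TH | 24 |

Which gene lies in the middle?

th

The two most frequent reciprocal classes, e se th and E SE TH, are the parental types, so the F1 was e se th / E SE TH.
The two rarest classes, e se TH and E SE th, are the double crossovers. Comparing them with the parentals, only the th allele has switched, so th is the middle locus and the order is e – th – se.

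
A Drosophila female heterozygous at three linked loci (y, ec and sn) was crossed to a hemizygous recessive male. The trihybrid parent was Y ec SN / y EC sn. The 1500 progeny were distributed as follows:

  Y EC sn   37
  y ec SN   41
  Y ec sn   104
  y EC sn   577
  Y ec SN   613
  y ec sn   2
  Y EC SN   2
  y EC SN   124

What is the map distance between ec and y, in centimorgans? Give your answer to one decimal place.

5.5 centimorgans

The two rarest classes, Y EC SN and y ec sn, are the double crossovers. Comparing them with the parentals, only the ec allele has switched, so ec is the middle locus and the order is y – ec – sn.
Crossovers in the y–ec interval produce the single-crossover classes y ec SN and Y EC sn (41 + 37 = 78) plus the double crossovers (4).
RF(y–ec) = (78 + 4) / 1500 = 82/1500 = 0.0547 → 5.5 centimorgans.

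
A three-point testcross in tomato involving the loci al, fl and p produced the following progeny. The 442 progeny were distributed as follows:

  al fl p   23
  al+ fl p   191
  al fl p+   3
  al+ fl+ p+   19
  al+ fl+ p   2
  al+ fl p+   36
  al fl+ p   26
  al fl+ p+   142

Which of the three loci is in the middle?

The two most frequent reciprocal classes, al fl+ p+ and al+ fl p, are the parental types, so the F1 was al fl+ p+ / al+ fl p.
The two rarest classes, al fl p+ and al+ fl+ p, are the double crossovers. Comparing them with the parentals, only the fl allele has switched, so fl is the middle locus and the order is p – fl – al.

fl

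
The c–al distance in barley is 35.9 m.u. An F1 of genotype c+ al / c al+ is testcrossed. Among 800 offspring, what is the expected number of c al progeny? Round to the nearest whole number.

A map distance of 35.9 m.u. corresponds to a recombination frequency of 0.359.
The F1 is c+ al / c al+, so c al is a recombinant gamete class with expected frequency r/2 = 0.359/2 = 0.1795.
Expected number = 0.1795 × 800 = 143.60 ≈ 144.

144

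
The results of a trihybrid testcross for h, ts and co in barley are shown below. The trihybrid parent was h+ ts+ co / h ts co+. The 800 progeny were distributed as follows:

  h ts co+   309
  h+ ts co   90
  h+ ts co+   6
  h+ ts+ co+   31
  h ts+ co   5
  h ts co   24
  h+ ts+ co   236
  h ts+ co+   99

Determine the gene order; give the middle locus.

h

The two rarest classes, h ts+ co and h+ ts co+, are the double crossovers. Comparing them with the parentals, only the h allele has switched, so h is the middle locus and the order is co – h – ts.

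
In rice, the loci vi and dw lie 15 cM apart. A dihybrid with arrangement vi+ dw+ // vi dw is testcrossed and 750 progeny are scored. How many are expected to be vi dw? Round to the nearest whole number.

A map distance of 15 cM corresponds to a recombination frequency of 0.150.
The F1 is vi+ dw+ / vi dw, so vi dw is a parental gamete class with expected frequency (1 − r)/2 = 0.850/2 = 0.4250.
Expected number = 0.4250 × 750 = 318.75 ≈ 319.

319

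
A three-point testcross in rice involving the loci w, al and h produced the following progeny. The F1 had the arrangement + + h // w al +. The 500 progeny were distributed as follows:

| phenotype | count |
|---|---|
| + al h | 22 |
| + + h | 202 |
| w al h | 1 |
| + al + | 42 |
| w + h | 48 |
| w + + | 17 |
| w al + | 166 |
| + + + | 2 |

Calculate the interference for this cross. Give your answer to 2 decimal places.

0.62

The two rarest classes, + + + and w al h, are the double crossovers. Comparing them with the parentals, only the h allele has switched, so h is the middle locus and the order is al – h – w.
al–h: (39 + 3)/500 = 0.0840; h–w: (90 + 3)/500 = 0.1860.
Expected DCO frequency = 0.0840 × 0.1860 ≈ 0.01562; observed = 3/500 ≈ 0.00600.
Coefficient of coincidence = 0.00600/0.01562 ≈ 0.38; interference = 1 − 0.38 = 0.62.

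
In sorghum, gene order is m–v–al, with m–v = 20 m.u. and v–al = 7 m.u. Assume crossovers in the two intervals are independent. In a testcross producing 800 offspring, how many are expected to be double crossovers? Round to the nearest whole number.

11

Map distances give recombination frequencies of 0.200 and 0.070 for the two intervals.
With no interference, expected double-crossover frequency = 0.200 × 0.070 = 0.01400.
Expected number = 0.01400 × 800 = 11.20 ≈ 11.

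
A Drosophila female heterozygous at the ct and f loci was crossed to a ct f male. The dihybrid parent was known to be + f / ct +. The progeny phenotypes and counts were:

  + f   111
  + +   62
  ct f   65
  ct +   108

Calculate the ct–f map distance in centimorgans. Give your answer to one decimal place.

The recombinant classes are + + and ct f: 62 + 65 = 127.
Recombination frequency = 127/346 = 0.3671 ≈ 36.7%, i.e. 36.7 centimorgans.

36.7 centimorgans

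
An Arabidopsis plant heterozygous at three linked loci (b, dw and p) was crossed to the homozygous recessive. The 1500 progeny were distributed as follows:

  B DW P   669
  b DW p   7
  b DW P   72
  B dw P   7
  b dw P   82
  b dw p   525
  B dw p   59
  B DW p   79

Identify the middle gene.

dw

The two most frequent reciprocal classes, b dw p and B DW P, are the parental types, so the F1 was b dw p / B DW P.
The two rarest classes, b DW p and B dw P, are the double crossovers. Comparing them with the parentals, only the dw allele has switched, so dw is the middle locus and the order is b – dw – p.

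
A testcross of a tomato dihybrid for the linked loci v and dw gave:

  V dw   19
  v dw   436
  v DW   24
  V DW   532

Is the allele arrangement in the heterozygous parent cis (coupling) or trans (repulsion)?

The two most frequent classes are V DW (532) and v dw (436); these are the parental (non-recombinant) types.
So the F1 carried V DW on one chromosome and v dw on the other — the recessive alleles are on the same chromosome (cis / coupling).

cis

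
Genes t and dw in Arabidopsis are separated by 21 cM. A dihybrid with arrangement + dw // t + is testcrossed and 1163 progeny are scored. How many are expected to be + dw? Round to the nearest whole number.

459

A map distance of 21 cM corresponds to a recombination frequency of 0.210.
The F1 is + dw / t +, so + dw is a parental gamete class with expected frequency (1 − r)/2 = 0.790/2 = 0.3950.
Expected number = 0.3950 × 1163 = 459.39 ≈ 459.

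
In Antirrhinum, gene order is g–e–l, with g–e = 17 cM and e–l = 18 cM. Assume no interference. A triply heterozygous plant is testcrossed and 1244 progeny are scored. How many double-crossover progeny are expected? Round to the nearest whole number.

Map distances give recombination frequencies of 0.170 and 0.180 for the two intervals.
With no interference, expected double-crossover frequency = 0.170 × 0.180 = 0.03060.
Expected number = 0.03060 × 1244 = 38.07 ≈ 38.

38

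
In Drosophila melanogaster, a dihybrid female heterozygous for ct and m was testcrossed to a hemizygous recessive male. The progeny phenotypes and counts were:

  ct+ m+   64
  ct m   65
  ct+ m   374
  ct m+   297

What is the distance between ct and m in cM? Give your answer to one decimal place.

The two most frequent classes, ct+ m (374) and ct m+ (297), are the parental types, so the F1 was ct+ m / ct m+.
The recombinant classes are ct+ m+ and ct m: 64 + 65 = 129.
Recombination frequency = 129/800 = 0.1613 ≈ 16.1%, i.e. 16.1 cM.

16.1 cM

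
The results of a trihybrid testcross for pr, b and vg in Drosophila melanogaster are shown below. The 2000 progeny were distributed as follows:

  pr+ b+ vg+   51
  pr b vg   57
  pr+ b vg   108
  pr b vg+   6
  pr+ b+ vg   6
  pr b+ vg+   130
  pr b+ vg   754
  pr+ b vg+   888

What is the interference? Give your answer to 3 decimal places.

The two most frequent reciprocal classes, pr+ b vg+ and pr b+ vg, are the parental types, so the F1 was pr+ b vg+ / pr b+ vg.
The two rarest classes, pr b vg+ and pr+ b+ vg, are the double crossovers. Comparing them with the parentals, only the pr allele has switched, so pr is the middle locus and the order is b – pr – vg.
b–pr: (108 + 12)/2000 = 0.0600; pr–vg: (238 + 12)/2000 = 0.1250.
Expected DCO frequency = 0.0600 × 0.1250 ≈ 0.00750; observed = 12/2000 ≈ 0.00600.
Coefficient of coincidence = 0.00600/0.00750 ≈ 0.800; interference = 1 − 0.800 = 0.200.

0.200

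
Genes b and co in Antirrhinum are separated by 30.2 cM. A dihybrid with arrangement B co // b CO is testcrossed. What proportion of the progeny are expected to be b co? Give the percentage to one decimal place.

15.1%

A map distance of 30.2 cM corresponds to a recombination frequency of 0.302.
The F1 is B co / b CO, so b co is a recombinant gamete class with expected frequency r/2 = 0.302/2 = 0.1510.
That is 0.1510 = 15.1% of the progeny.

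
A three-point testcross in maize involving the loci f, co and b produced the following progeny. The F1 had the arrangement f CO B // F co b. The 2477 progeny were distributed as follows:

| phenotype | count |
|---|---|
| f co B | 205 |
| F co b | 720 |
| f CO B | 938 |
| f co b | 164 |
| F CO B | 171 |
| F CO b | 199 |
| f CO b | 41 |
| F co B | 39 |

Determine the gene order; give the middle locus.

b

The two rarest classes, f CO b and F co B, are the double crossovers. Comparing them with the parentals, only the b allele has switched, so b is the middle locus and the order is co – b – f.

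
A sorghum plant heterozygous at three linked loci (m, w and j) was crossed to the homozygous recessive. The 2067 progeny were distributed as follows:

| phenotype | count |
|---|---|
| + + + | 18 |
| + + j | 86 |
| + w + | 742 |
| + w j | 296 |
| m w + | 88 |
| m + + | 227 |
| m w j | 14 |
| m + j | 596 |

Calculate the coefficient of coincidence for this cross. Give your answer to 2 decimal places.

0.58

The two most frequent reciprocal classes, + w + and m + j, are the parental types, so the F1 was + w + / m + j.
The two rarest classes, + + + and m w j, are the double crossovers. Comparing them with the parentals, only the w allele has switched, so w is the middle locus and the order is m – w – j.
m–w: (174 + 32)/2067 = 0.0997; w–j: (523 + 32)/2067 = 0.2685.
Expected DCO frequency = 0.0997 × 0.2685 ≈ 0.02677; observed = 32/2067 ≈ 0.01548.
Coefficient of coincidence = 0.01548/0.02677 ≈ 0.58.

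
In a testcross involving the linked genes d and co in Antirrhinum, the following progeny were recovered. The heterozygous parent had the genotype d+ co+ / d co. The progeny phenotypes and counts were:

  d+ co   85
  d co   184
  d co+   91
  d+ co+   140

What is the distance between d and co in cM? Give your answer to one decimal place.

35.2 cM

The recombinant classes are d+ co and d co+: 85 + 91 = 176.
Recombination frequency = 176/500 = 0.3520 ≈ 35.2%, i.e. 35.2 cM.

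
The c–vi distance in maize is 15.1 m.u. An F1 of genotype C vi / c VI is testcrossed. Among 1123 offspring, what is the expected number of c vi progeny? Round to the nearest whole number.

85

A map distance of 15.1 m.u. corresponds to a recombination frequency of 0.151.
The F1 is C vi / c VI, so c vi is a recombinant gamete class with expected frequency r/2 = 0.151/2 = 0.0755.
Expected number = 0.0755 × 1123 = 84.79 ≈ 85.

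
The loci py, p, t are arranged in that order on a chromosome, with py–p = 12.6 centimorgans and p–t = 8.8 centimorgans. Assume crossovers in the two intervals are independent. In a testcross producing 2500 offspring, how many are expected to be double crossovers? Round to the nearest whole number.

Map distances give recombination frequencies of 0.126 and 0.088 for the two intervals.
With no interference, expected double-crossover frequency = 0.126 × 0.088 = 0.01109.
Expected number = 0.01109 × 2500 = 27.72 ≈ 28.

28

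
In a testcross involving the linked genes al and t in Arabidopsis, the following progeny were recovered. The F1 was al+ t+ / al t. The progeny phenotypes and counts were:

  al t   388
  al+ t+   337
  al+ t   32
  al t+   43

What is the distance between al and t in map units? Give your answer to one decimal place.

9.4 map units

The recombinant classes are al+ t and al t+: 32 + 43 = 75.
Recombination frequency = 75/800 = 0.0938 ≈ 9.4%, i.e. 9.4 map units.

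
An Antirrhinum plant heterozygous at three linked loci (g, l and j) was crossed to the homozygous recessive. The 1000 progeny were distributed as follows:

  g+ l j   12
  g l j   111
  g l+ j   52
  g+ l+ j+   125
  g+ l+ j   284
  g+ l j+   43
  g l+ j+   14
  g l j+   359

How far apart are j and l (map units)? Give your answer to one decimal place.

The two most frequent reciprocal classes, g l j+ and g+ l+ j, are the parental types, so the F1 was g l j+ / g+ l+ j.
The two rarest classes, g l+ j+ and g+ l j, are the double crossovers. Comparing them with the parentals, only the l allele has switched, so l is the middle locus and the order is g – l – j.
Crossovers in the l–j interval produce the single-crossover classes g l j and g+ l+ j+ (111 + 125 = 236) plus the double crossovers (26).
RF(l–j) = (236 + 26) / 1000 = 262/1000 = 0.2620 → 26.2 map units.

26.2 map units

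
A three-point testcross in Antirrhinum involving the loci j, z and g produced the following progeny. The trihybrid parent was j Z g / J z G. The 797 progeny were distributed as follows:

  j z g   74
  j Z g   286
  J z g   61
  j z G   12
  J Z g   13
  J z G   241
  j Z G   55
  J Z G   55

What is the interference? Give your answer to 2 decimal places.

0.08

The two rarest classes, J Z g and j z G, are the double crossovers. Comparing them with the parentals, only the j allele has switched, so j is the middle locus and the order is z – j – g.
z–j: (129 + 25)/797 = 0.1932; j–g: (116 + 25)/797 = 0.1769.
Expected DCO frequency = 0.1932 × 0.1769 ≈ 0.03418; observed = 25/797 ≈ 0.03137.
Coefficient of coincidence = 0.03137/0.03418 ≈ 0.92; interference = 1 − 0.92 = 0.08.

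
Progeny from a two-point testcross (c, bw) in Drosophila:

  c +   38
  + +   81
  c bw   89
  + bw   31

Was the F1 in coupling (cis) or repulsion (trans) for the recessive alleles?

The two most frequent classes are + + (81) and c bw (89); these are the parental (non-recombinant) types.
So the F1 carried + + on one chromosome and c bw on the other — the recessive alleles are on the same chromosome (cis / coupling).

cis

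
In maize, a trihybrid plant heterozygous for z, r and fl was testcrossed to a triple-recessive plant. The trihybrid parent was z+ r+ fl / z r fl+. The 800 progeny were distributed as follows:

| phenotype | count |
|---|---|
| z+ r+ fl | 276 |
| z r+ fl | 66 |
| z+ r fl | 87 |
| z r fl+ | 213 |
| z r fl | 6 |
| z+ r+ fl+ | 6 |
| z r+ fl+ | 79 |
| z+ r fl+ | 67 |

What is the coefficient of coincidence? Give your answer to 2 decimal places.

The two rarest classes, z+ r+ fl+ and z r fl, are the double crossovers. Comparing them with the parentals, only the fl allele has switched, so fl is the middle locus and the order is r – fl – z.
r–fl: (166 + 12)/800 = 0.2225; fl–z: (133 + 12)/800 = 0.1812.
Expected DCO frequency = 0.2225 × 0.1812 ≈ 0.04032; observed = 12/800 ≈ 0.01500.
Coefficient of coincidence = 0.01500/0.04032 ≈ 0.37.

0.37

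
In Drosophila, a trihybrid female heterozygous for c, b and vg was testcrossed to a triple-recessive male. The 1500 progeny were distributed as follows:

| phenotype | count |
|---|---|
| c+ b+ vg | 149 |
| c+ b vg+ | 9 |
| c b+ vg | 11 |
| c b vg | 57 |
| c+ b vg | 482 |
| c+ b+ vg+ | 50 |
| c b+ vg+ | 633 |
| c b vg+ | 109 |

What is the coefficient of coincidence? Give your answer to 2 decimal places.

The two most frequent reciprocal classes, c+ b vg and c b+ vg+, are the parental types, so the F1 was c+ b vg / c b+ vg+.
The two rarest classes, c+ b vg+ and c b+ vg, are the double crossovers. Comparing them with the parentals, only the vg allele has switched, so vg is the middle locus and the order is b – vg – c.
b–vg: (258 + 20)/1500 = 0.1853; vg–c: (107 + 20)/1500 = 0.0847.
Expected DCO frequency = 0.1853 × 0.0847 ≈ 0.01569; observed = 20/1500 ≈ 0.01333.
Coefficient of coincidence = 0.01333/0.01569 ≈ 0.85.

0.85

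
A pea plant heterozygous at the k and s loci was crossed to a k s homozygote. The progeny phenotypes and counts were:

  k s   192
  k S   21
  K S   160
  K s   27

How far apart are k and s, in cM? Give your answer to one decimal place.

The two most frequent classes, K S (160) and k s (192), are the parental types, so the F1 was K S / k s.
The recombinant classes are K s and k S: 27 + 21 = 48.
Recombination frequency = 48/400 = 0.1200 ≈ 12.0%, i.e. 12.0 cM.

12.0 cM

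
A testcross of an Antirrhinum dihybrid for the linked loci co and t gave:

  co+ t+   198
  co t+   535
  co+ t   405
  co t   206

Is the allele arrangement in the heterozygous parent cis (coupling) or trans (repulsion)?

The two most frequent classes are co+ t (405) and co t+ (535); these are the parental (non-recombinant) types.
So the F1 carried co+ t on one chromosome and co t+ on the other — the recessive alleles are on opposite chromosomes (trans / repulsion).

trans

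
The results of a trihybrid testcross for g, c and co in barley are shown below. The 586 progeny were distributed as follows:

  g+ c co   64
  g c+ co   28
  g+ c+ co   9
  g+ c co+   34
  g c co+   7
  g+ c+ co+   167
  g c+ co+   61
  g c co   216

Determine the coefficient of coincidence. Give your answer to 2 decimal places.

0.85

The two most frequent reciprocal classes, g c co and g+ c+ co+, are the parental types, so the F1 was g c co / g+ c+ co+.
The two rarest classes, g c co+ and g+ c+ co, are the double crossovers. Comparing them with the parentals, only the co allele has switched, so co is the middle locus and the order is c – co – g.
c–co: (62 + 16)/586 = 0.1331; co–g: (125 + 16)/586 = 0.2406.
Expected DCO frequency = 0.1331 × 0.2406 ≈ 0.03202; observed = 16/586 ≈ 0.02730.
Coefficient of coincidence = 0.02730/0.03202 ≈ 0.85.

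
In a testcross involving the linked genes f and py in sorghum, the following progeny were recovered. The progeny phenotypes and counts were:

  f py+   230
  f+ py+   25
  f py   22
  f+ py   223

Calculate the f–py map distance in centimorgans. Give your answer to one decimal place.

9.4 centimorgans

The two most frequent classes, f+ py (223) and f py+ (230), are the parental types, so the F1 was f+ py / f py+.
The recombinant classes are f+ py+ and f py: 25 + 22 = 47.
Recombination frequency = 47/500 = 0.0940 ≈ 9.4%, i.e. 9.4 centimorgans.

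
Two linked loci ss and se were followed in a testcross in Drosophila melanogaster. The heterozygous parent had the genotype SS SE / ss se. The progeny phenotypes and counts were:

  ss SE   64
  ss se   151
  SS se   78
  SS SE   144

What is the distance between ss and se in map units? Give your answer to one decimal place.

32.5 map units

The recombinant classes are SS se and ss SE: 78 + 64 = 142.
Recombination frequency = 142/437 = 0.3249 ≈ 32.5%, i.e. 32.5 map units.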